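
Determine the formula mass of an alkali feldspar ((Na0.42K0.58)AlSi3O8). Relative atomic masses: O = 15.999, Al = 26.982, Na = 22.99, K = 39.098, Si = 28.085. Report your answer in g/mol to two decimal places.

271.56 g/mol

Na: 0.42 × 22.99 = 9.6558
K: 0.58 × 39.098 = 22.6768
Al: 1 × 26.982 = 26.9820
Si: 3 × 28.085 = 84.2550
O: 8 × 15.999 = 127.9920
Summing the contributions gives the formula mass.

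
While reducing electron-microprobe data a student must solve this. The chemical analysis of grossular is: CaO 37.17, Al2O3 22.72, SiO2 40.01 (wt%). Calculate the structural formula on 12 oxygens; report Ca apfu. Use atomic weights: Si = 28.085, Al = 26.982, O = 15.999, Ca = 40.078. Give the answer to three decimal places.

2.987 Ca apfu

CaO (M=56.077): mol = 0.66284; Ca = 0.66284, O = 0.66284.
Al2O3 (M=101.961): mol = 0.22283; Al = 0.44566, O = 0.66849.
SiO2 (M=60.083): mol = 0.66591; Si = 0.66591, O = 1.33182.
ΣO = 2.66315; factor = 12/ΣO = 4.50594.
Ca apfu = 0.66284 × 4.50594 = 2.987.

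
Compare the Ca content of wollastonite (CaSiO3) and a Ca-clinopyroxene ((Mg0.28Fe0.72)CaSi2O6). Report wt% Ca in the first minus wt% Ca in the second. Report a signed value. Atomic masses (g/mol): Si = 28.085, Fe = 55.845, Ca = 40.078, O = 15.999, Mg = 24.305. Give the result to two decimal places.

17.75 percentage points

Ca in CaSiO3: molar mass 116.160 g/mol; 1×40.078 = 40.078 g → 34.50 wt%.
Ca in (Mg0.28Fe0.72)CaSi2O6: molar mass 239.256 g/mol; 1×40.078 = 40.078 g → 16.75 wt%.
Difference = 34.50 − 16.75 = 17.75 percentage points.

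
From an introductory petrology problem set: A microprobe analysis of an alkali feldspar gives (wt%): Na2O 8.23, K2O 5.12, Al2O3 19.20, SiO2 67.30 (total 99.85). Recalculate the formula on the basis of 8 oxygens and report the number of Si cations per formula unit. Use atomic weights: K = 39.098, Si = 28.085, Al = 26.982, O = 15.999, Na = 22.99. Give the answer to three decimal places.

Na2O: 8.23/61.979 = 0.13279 mol → 0.26558 mol Na, 0.13279 mol O.
K2O: 5.12/94.195 = 0.05436 mol → 0.10872 mol K, 0.05436 mol O.
Al2O3: 19.20/101.961 = 0.18831 mol → 0.37662 mol Al, 0.56493 mol O.
SiO2: 67.30/60.083 = 1.12012 mol → 1.12012 mol Si, 2.24024 mol O.
Total oxygen = 2.99232 mol. Normalization factor = 8/2.99232 = 2.67351.
Si per 8 O = 1.12012 × 2.67351 = 2.995.

2.995 Si apfu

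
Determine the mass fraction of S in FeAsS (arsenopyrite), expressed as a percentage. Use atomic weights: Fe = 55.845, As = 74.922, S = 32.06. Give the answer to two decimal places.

Molar mass of FeAsS: 1×55.845 + 1×74.922 + 1×32.06 = 162.827 g/mol.
Mass of S per formula unit: 1 × 32.06 = 32.060 g.
Weight fraction S = 32.060 / 162.827 = 0.1969.

19.69 wt%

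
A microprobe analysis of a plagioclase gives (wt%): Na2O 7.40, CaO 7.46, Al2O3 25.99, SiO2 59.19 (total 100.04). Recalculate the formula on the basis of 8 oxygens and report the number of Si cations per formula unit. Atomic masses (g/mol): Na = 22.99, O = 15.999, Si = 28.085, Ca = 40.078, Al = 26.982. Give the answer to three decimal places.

2.638 Si apfu

Na2O: 7.40/61.979 = 0.11940 mol → 0.23880 mol Na, 0.11940 mol O.
CaO: 7.46/56.077 = 0.13303 mol → 0.13303 mol Ca, 0.13303 mol O.
Al2O3: 25.99/101.961 = 0.25490 mol → 0.50980 mol Al, 0.76470 mol O.
SiO2: 59.19/60.083 = 0.98514 mol → 0.98514 mol Si, 1.97028 mol O.
Total oxygen = 2.98741 mol. Normalization factor = 8/2.98741 = 2.67790.
Si per 8 O = 0.98514 × 2.67790 = 2.638.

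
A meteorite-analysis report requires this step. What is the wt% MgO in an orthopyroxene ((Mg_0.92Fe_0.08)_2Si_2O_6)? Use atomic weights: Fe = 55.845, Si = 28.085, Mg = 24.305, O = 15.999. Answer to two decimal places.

Formula mass = 205.820 g/mol.
1.84 Mg → 1.8400 mol MgO per formula unit; M(MgO) = 40.304, so MgO mass = 74.159 g.
74.159/205.820 × 100 = 36.03 wt%.

36.03 wt%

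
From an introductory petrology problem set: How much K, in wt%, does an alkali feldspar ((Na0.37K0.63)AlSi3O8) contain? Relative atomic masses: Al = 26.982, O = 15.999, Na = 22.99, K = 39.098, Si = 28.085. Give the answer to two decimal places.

9.04 wt%

Molar mass of (Na0.37K0.63)AlSi3O8: 0.37×22.99 + 0.63×39.098 + 1×26.982 + 3×28.085 + 8×15.999 = 272.367 g/mol.
Mass of K per formula unit: 0.63 × 39.098 = 24.632 g.
Weight fraction K = 24.632 / 272.367 = 0.0904.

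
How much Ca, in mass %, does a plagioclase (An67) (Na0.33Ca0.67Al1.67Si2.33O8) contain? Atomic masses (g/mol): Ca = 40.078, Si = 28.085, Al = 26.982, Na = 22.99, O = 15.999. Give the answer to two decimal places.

Formula mass = 0.33×22.99 + 0.67×40.078 + 1.67×26.982 + 2.33×28.085 + 8×15.999 = 272.929 g/mol, of which 26.852 g is Ca.
So Ca makes up 26.852/272.929 = 0.0984 of the mass, i.e. 9.84%.

9.84 mass %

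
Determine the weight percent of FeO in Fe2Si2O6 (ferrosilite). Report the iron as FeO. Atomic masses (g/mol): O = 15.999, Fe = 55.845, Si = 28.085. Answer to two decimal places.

Molar mass of Fe2Si2O6 = 2*55.845 + 2*28.085 + 6*15.999 = 263.854 g/mol.
Each formula unit contains 2 Fe, equivalent to 2/1 = 2.0000 mol FeO.
M(FeO) = 1×55.845 + 1×15.999 = 71.844 g/mol.
Mass of FeO per formula unit = 2.0000 × 71.844 = 143.688 g.
FeO wt% = 143.688 / 263.854 × 100 = 54.46%.

54.46 wt%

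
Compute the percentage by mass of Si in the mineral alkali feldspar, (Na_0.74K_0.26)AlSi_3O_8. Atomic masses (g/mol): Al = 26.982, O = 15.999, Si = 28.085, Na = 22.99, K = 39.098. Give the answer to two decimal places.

Formula mass = 0.74·22.99 + 0.26·39.098 + 1·26.982 + 3·28.085 + 8·15.999 = 266.407 g/mol, of which 84.255 g is Si.
So Si makes up 84.255/266.407 = 0.3163 of the mass, i.e. 31.63%.

31.63 wt%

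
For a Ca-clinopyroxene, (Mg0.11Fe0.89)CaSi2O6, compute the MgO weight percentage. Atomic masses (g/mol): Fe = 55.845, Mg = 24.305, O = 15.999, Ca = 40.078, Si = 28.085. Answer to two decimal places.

1.81 wt%

Formula mass = 244.618 g/mol.
0.11 Mg → 0.1100 mol MgO per formula unit; M(MgO) = 40.304, so MgO mass = 4.433 g.
4.433/244.618 × 100 = 1.81 wt%.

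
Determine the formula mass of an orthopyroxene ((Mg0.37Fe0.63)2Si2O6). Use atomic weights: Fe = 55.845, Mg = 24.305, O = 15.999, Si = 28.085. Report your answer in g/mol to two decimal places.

M = 0.74(24.305) + 1.26(55.845) + 2(28.085) + 6(15.999)

240.51 g/mol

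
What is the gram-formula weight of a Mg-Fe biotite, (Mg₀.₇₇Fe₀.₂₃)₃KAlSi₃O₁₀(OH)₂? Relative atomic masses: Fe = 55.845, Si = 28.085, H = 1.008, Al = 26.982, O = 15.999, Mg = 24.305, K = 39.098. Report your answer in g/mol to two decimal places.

M = 2.31·24.305 + 0.69·55.845 + 1·39.098 + 1·26.982 + 3·28.085 + 12·15.999 + 2·1.008

439.02 g/mol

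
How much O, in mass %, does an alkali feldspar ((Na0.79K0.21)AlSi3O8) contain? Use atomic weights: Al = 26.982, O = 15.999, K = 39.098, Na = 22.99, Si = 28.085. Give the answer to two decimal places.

48.19 mass %

Molar mass of (Na0.79K0.21)AlSi3O8: 0.79*22.99 + 0.21*39.098 + 1*26.982 + 3*28.085 + 8*15.999 = 265.602 g/mol.
Mass of O per formula unit: 8 × 15.999 = 127.992 g.
Weight fraction O = 127.992 / 265.602 = 0.4819.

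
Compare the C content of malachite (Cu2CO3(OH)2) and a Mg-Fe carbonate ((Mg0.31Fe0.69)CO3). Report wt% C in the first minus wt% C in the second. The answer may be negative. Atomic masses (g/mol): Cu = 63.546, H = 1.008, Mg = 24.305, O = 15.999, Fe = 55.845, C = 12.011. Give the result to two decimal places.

-5.89 percentage points

C in Cu2CO3(OH)2: molar mass 221.114 g/mol; 1×12.011 = 12.011 g → 5.43 wt%.
C in (Mg0.31Fe0.69)CO3: molar mass 106.076 g/mol; 1×12.011 = 12.011 g → 11.32 wt%.
Difference = 5.43 − 11.32 = -5.89 percentage points.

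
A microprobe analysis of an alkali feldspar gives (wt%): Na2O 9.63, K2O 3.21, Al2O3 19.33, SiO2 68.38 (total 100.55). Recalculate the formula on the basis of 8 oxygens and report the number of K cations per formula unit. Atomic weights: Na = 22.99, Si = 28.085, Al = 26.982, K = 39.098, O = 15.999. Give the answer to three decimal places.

0.180 K apfu

Na2O: 9.63/61.979 = 0.15538 mol → 0.31076 mol Na, 0.15538 mol O.
K2O: 3.21/94.195 = 0.03408 mol → 0.06816 mol K, 0.03408 mol O.
Al2O3: 19.33/101.961 = 0.18958 mol → 0.37916 mol Al, 0.56874 mol O.
SiO2: 68.38/60.083 = 1.13809 mol → 1.13809 mol Si, 2.27618 mol O.
Total oxygen = 3.03438 mol. Normalization factor = 8/3.03438 = 2.63645.
K per 8 O = 0.06816 × 2.63645 = 0.180.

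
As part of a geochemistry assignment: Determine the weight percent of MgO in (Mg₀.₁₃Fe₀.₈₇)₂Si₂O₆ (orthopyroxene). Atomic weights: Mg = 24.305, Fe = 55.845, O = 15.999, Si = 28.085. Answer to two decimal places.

Molar mass of (Mg₀.₁₃Fe₀.₈₇)₂Si₂O₆ = 0.26·24.305 + 1.74·55.845 + 2·28.085 + 6·15.999 = 255.654 g/mol.
Each formula unit contains 0.26 Mg, equivalent to 0.26/1 = 0.2600 mol MgO.
M(MgO) = 1×24.305 + 1×15.999 = 40.304 g/mol.
Mass of MgO per formula unit = 0.2600 × 40.304 = 10.479 g.
MgO wt% = 10.479 / 255.654 × 100 = 4.10%.

4.10 wt%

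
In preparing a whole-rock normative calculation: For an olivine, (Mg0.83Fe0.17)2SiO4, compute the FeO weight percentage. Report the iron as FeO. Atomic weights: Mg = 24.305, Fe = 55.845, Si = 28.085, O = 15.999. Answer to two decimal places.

M((Mg0.83Fe0.17)2SiO4) = 151.415 g/mol; M(FeO) = 71.844 g/mol.
Moles FeO per formula unit = 0.34 Fe ÷ 1 = 0.3400.
FeO fraction = (0.3400 × 71.844) / 151.415 = 24.427/151.415 = 0.1613.

16.13 wt%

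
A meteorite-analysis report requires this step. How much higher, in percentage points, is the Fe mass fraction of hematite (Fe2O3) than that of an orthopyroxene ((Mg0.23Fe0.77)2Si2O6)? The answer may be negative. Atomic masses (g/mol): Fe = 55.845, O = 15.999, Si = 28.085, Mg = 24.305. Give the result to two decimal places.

35.45 percentage points

M(Fe2O3) = 159.687 g/mol, so wt% Fe = 111.690/159.687 × 100 = 69.94%.
M((Mg0.23Fe0.77)2Si2O6) = 249.346 g/mol, so wt% Fe = 86.001/249.346 × 100 = 34.49%.
69.94 − 34.49 = 35.45 pp.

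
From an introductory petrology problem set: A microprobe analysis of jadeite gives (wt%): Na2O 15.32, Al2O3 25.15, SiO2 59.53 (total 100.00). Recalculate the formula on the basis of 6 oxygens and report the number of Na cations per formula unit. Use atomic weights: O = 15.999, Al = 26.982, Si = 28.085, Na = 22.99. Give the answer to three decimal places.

Na2O: 15.32/61.979 = 0.24718 mol → 0.49436 mol Na, 0.24718 mol O.
Al2O3: 25.15/101.961 = 0.24666 mol → 0.49332 mol Al, 0.73998 mol O.
SiO2: 59.53/60.083 = 0.99080 mol → 0.99080 mol Si, 1.98160 mol O.
Total oxygen = 2.96876 mol. Normalization factor = 6/2.96876 = 2.02105.
Na per 6 O = 0.49436 × 2.02105 = 0.999.

0.999 Na apfu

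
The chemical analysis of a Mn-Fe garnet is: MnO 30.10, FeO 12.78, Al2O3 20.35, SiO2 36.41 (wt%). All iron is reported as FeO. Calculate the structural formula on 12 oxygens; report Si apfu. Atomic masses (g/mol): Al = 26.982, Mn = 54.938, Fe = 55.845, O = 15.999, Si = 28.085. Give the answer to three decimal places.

MnO: 30.10/70.937 = 0.42432 mol → 0.42432 mol Mn, 0.42432 mol O.
FeO: 12.78/71.844 = 0.17789 mol → 0.17789 mol Fe, 0.17789 mol O.
Al2O3: 20.35/101.961 = 0.19959 mol → 0.39918 mol Al, 0.59877 mol O.
SiO2: 36.41/60.083 = 0.60600 mol → 0.60600 mol Si, 1.21200 mol O.
Total oxygen = 2.41298 mol. Normalization factor = 12/2.41298 = 4.97310.
Si per 12 O = 0.60600 × 4.97310 = 3.014.

3.014 Si apfu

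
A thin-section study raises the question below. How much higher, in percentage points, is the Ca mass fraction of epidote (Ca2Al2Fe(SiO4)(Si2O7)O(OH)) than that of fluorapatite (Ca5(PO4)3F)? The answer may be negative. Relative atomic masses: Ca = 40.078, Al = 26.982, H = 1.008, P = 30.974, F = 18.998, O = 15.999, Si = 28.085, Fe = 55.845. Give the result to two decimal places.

M(Ca2Al2Fe(SiO4)(Si2O7)O(OH)) = 483.215 g/mol, so wt% Ca = 80.156/483.215 × 100 = 16.59%.
M(Ca5(PO4)3F) = 504.298 g/mol, so wt% Ca = 200.390/504.298 × 100 = 39.74%.
16.59 − 39.74 = -23.15 pp.

-23.15 percentage points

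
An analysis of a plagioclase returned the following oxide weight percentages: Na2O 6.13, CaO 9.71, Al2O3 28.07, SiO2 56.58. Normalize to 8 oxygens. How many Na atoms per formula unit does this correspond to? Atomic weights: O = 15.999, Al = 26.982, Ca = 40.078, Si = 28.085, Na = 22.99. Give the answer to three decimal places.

0.531 Na apfu

Na2O: 6.13/61.979 = 0.09890 mol → 0.19780 mol Na, 0.09890 mol O.
CaO: 9.71/56.077 = 0.17315 mol → 0.17315 mol Ca, 0.17315 mol O.
Al2O3: 28.07/101.961 = 0.27530 mol → 0.55060 mol Al, 0.82590 mol O.
SiO2: 56.58/60.083 = 0.94170 mol → 0.94170 mol Si, 1.88340 mol O.
Total oxygen = 2.98135 mol. Normalization factor = 8/2.98135 = 2.68335.
Na per 8 O = 0.19780 × 2.68335 = 0.531.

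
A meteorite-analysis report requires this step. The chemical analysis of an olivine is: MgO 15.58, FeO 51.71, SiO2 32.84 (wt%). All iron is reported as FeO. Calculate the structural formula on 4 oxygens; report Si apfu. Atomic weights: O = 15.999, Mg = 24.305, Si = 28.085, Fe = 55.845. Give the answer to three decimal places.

MgO: 15.58/40.304 = 0.38656 mol → 0.38656 mol Mg, 0.38656 mol O.
FeO: 51.71/71.844 = 0.71975 mol → 0.71975 mol Fe, 0.71975 mol O.
SiO2: 32.84/60.083 = 0.54658 mol → 0.54658 mol Si, 1.09316 mol O.
Total oxygen = 2.19947 mol. Normalization factor = 4/2.19947 = 1.81862.
Si per 4 O = 0.54658 × 1.81862 = 0.994.

0.994 Si apfu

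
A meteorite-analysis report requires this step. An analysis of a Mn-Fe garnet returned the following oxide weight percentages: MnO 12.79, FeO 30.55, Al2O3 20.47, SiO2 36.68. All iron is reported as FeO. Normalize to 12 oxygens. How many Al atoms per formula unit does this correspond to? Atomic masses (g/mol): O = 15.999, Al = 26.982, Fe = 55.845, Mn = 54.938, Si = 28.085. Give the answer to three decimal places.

12.79 wt% MnO ÷ 70.937 g/mol = 0.18030 mol, giving 0.18030 Mn and 0.18030 O.
30.55 wt% FeO ÷ 71.844 g/mol = 0.42523 mol, giving 0.42523 Fe and 0.42523 O.
20.47 wt% Al2O3 ÷ 101.961 g/mol = 0.20076 mol, giving 0.40152 Al and 0.60228 O.
36.68 wt% SiO2 ÷ 60.083 g/mol = 0.61049 mol, giving 0.61049 Si and 1.22098 O.
Oxygen sums to 2.42879; scaling by 12/2.42879 = 4.94073 puts the formula on 12 O.
Al: 0.40152 × 4.94073 = 1.984 atoms per formula unit.

1.984 Al apfu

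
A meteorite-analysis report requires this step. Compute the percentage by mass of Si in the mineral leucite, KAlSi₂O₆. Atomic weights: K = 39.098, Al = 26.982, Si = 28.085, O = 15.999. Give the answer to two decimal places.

Formula mass = 1·39.098 + 1·26.982 + 2·28.085 + 6·15.999 = 218.244 g/mol, of which 56.170 g is Si.
So Si makes up 56.170/218.244 = 0.2574 of the mass, i.e. 25.74%.

25.74 weight percent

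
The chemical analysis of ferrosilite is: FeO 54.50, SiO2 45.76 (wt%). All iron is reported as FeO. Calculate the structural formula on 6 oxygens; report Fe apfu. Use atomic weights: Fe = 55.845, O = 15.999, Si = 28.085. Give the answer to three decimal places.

1.995 Fe apfu

FeO: 54.50/71.844 = 0.75859 mol → 0.75859 mol Fe, 0.75859 mol O.
SiO2: 45.76/60.083 = 0.76161 mol → 0.76161 mol Si, 1.52322 mol O.
Total oxygen = 2.28181 mol. Normalization factor = 6/2.28181 = 2.62949.
Fe per 6 O = 0.75859 × 2.62949 = 1.995.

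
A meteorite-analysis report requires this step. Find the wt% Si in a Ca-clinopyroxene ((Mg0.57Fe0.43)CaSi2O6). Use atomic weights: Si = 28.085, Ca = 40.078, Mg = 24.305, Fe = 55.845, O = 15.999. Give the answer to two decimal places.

24.41 mass %

Molar mass of (Mg0.57Fe0.43)CaSi2O6: 0.57*24.305 + 0.43*55.845 + 1*40.078 + 2*28.085 + 6*15.999 = 230.109 g/mol.
Mass of Si per formula unit: 2 × 28.085 = 56.170 g.
Weight fraction Si = 56.170 / 230.109 = 0.2441.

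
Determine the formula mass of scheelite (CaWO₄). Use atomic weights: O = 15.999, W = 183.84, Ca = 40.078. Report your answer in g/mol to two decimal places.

287.91 g/mol

M = 1(40.078) + 1(183.84) + 4(15.999)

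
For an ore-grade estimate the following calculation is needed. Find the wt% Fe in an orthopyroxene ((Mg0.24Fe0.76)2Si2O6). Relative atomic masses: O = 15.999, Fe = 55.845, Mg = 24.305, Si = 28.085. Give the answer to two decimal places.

34.13 wt%

Molar mass of (Mg0.24Fe0.76)2Si2O6: 0.48·24.305 + 1.52·55.845 + 2·28.085 + 6·15.999 = 248.715 g/mol.
Mass of Fe per formula unit: 1.52 × 55.845 = 84.884 g.
Weight fraction Fe = 84.884 / 248.715 = 0.3413.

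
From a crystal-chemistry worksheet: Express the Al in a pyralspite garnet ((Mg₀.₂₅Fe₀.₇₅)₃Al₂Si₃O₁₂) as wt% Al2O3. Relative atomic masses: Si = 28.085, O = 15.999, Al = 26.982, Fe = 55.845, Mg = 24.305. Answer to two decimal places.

21.51 wt%

Molar mass of (Mg₀.₂₅Fe₀.₇₅)₃Al₂Si₃O₁₂ = 0.75·24.305 + 2.25·55.845 + 2·26.982 + 3·28.085 + 12·15.999 = 474.087 g/mol.
Each formula unit contains 2 Al, equivalent to 2/2 = 1.0000 mol Al2O3.
M(Al2O3) = 2×26.982 + 3×15.999 = 101.961 g/mol.
Mass of Al2O3 per formula unit = 1.0000 × 101.961 = 101.961 g.
Al2O3 wt% = 101.961 / 474.087 × 100 = 21.51%.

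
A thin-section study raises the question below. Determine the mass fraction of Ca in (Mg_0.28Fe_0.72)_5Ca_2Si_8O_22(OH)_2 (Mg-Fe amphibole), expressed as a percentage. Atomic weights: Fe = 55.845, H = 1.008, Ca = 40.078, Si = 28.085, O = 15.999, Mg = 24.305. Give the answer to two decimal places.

Formula mass = 1.40×24.305 + 3.60×55.845 + 2×40.078 + 8×28.085 + 24×15.999 + 2×1.008 = 925.897 g/mol, of which 80.156 g is Ca.
So Ca makes up 80.156/925.897 = 0.0866 of the mass, i.e. 8.66%.

8.66 wt%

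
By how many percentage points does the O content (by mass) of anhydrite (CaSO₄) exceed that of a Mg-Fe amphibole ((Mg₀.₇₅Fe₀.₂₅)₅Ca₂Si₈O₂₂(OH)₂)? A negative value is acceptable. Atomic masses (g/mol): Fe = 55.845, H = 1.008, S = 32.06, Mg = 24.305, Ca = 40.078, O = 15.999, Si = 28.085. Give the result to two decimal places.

First mineral: 63.996 g O in 136.134 g formula = 47.01 wt% O.
Second mineral: 383.976 g O in 851.778 g formula = 45.08 wt% O.
47.01% − 45.08% gives a difference of 1.93 percentage points.

1.93 percentage points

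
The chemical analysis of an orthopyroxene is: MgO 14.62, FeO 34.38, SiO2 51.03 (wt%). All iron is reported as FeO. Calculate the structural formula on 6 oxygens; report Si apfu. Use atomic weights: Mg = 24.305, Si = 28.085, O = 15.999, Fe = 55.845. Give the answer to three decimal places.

2.006 Si apfu

MgO (M=40.304): mol = 0.36274; Mg = 0.36274, O = 0.36274.
FeO (M=71.844): mol = 0.47854; Fe = 0.47854, O = 0.47854.
SiO2 (M=60.083): mol = 0.84933; Si = 0.84933, O = 1.69866.
ΣO = 2.53994; factor = 6/ΣO = 2.36226.
Si apfu = 0.84933 × 2.36226 = 2.006.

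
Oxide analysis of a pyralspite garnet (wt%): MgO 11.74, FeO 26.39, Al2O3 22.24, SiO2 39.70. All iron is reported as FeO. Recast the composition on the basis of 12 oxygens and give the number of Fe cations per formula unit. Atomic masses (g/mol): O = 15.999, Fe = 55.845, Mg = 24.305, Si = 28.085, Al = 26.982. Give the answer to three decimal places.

1.673 Fe apfu

MgO (M=40.304): mol = 0.29129; Mg = 0.29129, O = 0.29129.
FeO (M=71.844): mol = 0.36732; Fe = 0.36732, O = 0.36732.
Al2O3 (M=101.961): mol = 0.21812; Al = 0.43624, O = 0.65436.
SiO2 (M=60.083): mol = 0.66075; Si = 0.66075, O = 1.32150.
ΣO = 2.63447; factor = 12/ΣO = 4.55500.
Fe apfu = 0.36732 × 4.55500 = 1.673.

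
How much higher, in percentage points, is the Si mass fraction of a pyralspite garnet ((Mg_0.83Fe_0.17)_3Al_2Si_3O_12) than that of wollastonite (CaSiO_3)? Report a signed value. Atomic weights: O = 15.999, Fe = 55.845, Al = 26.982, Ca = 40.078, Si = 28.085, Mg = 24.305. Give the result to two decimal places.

Si in (Mg_0.83Fe_0.17)_3Al_2Si_3O_12: molar mass 419.207 g/mol; 3×28.085 = 84.255 g → 20.10 wt%.
Si in CaSiO_3: molar mass 116.160 g/mol; 1×28.085 = 28.085 g → 24.18 wt%.
Difference = 20.10 − 24.18 = -4.08 percentage points.

-4.08 percentage points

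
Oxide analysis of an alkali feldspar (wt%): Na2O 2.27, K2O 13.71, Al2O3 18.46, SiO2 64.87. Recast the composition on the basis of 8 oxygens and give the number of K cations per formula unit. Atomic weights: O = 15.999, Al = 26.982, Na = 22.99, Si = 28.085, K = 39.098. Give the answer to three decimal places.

2.27 wt% Na2O ÷ 61.979 g/mol = 0.03663 mol, giving 0.07326 Na and 0.03663 O.
13.71 wt% K2O ÷ 94.195 g/mol = 0.14555 mol, giving 0.29110 K and 0.14555 O.
18.46 wt% Al2O3 ÷ 101.961 g/mol = 0.18105 mol, giving 0.36210 Al and 0.54315 O.
64.87 wt% SiO2 ÷ 60.083 g/mol = 1.07967 mol, giving 1.07967 Si and 2.15934 O.
Oxygen sums to 2.88467; scaling by 8/2.88467 = 2.77328 puts the formula on 8 O.
K: 0.29110 × 2.77328 = 0.807 atoms per formula unit.

0.807 K apfu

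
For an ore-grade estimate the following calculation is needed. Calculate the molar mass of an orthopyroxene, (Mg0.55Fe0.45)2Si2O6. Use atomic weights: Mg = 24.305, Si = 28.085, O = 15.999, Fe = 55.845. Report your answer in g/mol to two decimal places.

229.16 g/mol

Mg: 1.10 × 24.305 = 26.7355
Fe: 0.90 × 55.845 = 50.2605
Si: 2 × 28.085 = 56.1700
O: 6 × 15.999 = 95.9940
Summing the contributions gives the formula mass.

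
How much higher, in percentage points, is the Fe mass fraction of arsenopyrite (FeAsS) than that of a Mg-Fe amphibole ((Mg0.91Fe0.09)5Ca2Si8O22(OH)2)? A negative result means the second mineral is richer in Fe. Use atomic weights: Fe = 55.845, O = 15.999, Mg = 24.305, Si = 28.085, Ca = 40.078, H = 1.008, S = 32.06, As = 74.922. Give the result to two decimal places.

Fe in FeAsS: molar mass 162.827 g/mol; 1×55.845 = 55.845 g → 34.30 wt%.
Fe in (Mg0.91Fe0.09)5Ca2Si8O22(OH)2: molar mass 826.546 g/mol; 0.45×55.845 = 25.130 g → 3.04 wt%.
Difference = 34.30 − 3.04 = 31.26 percentage points.

31.26 percentage points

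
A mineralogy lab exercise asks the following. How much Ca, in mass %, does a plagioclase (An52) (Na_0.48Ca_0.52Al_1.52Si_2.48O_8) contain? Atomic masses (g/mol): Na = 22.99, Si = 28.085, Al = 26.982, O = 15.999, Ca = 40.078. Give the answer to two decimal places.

7.70 mass %

Formula mass = 0.48*22.99 + 0.52*40.078 + 1.52*26.982 + 2.48*28.085 + 8*15.999 = 270.531 g/mol, of which 20.841 g is Ca.
So Ca makes up 20.841/270.531 = 0.0770 of the mass, i.e. 7.70%.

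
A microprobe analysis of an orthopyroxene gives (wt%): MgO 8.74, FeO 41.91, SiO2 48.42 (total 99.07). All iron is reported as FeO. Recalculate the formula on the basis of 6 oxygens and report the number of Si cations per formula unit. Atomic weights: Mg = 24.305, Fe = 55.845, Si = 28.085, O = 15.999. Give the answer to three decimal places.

MgO (M=40.304): mol = 0.21685; Mg = 0.21685, O = 0.21685.
FeO (M=71.844): mol = 0.58335; Fe = 0.58335, O = 0.58335.
SiO2 (M=60.083): mol = 0.80589; Si = 0.80589, O = 1.61178.
ΣO = 2.41198; factor = 6/ΣO = 2.48758.
Si apfu = 0.80589 × 2.48758 = 2.005.

2.005 Si apfu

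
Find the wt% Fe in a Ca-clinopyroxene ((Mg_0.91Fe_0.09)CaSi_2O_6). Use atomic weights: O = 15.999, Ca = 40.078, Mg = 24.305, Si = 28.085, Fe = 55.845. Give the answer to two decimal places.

2.29 weight percent

Molar mass of (Mg_0.91Fe_0.09)CaSi_2O_6: 0.91·24.305 + 0.09·55.845 + 1·40.078 + 2·28.085 + 6·15.999 = 219.386 g/mol.
Mass of Fe per formula unit: 0.09 × 55.845 = 5.026 g.
Weight fraction Fe = 5.026 / 219.386 = 0.0229.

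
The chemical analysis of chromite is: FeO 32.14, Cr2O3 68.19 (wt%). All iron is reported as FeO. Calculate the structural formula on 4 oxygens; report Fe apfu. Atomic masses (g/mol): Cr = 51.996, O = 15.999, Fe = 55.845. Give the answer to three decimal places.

0.998 Fe apfu

32.14 wt% FeO ÷ 71.844 g/mol = 0.44736 mol, giving 0.44736 Fe and 0.44736 O.
68.19 wt% Cr2O3 ÷ 151.989 g/mol = 0.44865 mol, giving 0.89730 Cr and 1.34595 O.
Oxygen sums to 1.79331; scaling by 4/1.79331 = 2.23051 puts the formula on 4 O.
Fe: 0.44736 × 2.23051 = 0.998 atoms per formula unit.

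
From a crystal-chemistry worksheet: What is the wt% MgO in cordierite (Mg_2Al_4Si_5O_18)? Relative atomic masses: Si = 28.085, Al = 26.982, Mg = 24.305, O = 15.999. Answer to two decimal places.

13.78 wt%

M(Mg_2Al_4Si_5O_18) = 584.945 g/mol; M(MgO) = 40.304 g/mol.
Moles MgO per formula unit = 2 Mg ÷ 1 = 2.0000.
MgO fraction = (2.0000 × 40.304) / 584.945 = 80.608/584.945 = 0.1378.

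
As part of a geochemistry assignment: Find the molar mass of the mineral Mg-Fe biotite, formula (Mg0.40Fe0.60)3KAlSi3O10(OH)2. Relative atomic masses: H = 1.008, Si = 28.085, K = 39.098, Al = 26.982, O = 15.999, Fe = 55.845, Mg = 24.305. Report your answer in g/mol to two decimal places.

474.03 g/mol

M = 1.20·24.305 + 1.80·55.845 + 1·39.098 + 1·26.982 + 3·28.085 + 12·15.999 + 2·1.008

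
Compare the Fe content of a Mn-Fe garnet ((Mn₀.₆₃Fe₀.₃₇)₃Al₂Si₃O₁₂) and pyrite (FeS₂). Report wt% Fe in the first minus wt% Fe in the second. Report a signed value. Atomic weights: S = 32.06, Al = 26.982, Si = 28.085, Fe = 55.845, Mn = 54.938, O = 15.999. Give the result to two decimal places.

-34.05 percentage points

First mineral: 61.988 g Fe in 496.028 g formula = 12.50 wt% Fe.
Second mineral: 55.845 g Fe in 119.965 g formula = 46.55 wt% Fe.
12.50% − 46.55% gives a difference of -34.05 percentage points.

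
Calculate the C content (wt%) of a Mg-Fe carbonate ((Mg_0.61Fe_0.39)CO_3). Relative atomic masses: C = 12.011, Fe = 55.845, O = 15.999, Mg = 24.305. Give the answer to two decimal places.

Formula mass = 0.61×24.305 + 0.39×55.845 + 1×12.011 + 3×15.999 = 96.614 g/mol, of which 12.011 g is C.
So C makes up 12.011/96.614 = 0.1243 of the mass, i.e. 12.43%.

12.43 wt%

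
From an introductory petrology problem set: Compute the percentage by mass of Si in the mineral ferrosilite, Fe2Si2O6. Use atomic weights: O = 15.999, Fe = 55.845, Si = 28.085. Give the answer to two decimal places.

21.29 mass %

Molar mass of Fe2Si2O6: 2×55.845 + 2×28.085 + 6×15.999 = 263.854 g/mol.
Mass of Si per formula unit: 2 × 28.085 = 56.170 g.
Weight fraction Si = 56.170 / 263.854 = 0.2129.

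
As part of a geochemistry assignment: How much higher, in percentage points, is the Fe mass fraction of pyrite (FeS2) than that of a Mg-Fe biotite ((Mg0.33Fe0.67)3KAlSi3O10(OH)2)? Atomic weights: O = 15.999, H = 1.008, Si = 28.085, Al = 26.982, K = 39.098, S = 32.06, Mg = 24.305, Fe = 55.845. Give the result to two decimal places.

23.20 percentage points

M(FeS2) = 119.965 g/mol, so wt% Fe = 55.845/119.965 × 100 = 46.55%.
M((Mg0.33Fe0.67)3KAlSi3O10(OH)2) = 480.649 g/mol, so wt% Fe = 112.248/480.649 × 100 = 23.35%.
46.55 − 23.35 = 23.20 pp.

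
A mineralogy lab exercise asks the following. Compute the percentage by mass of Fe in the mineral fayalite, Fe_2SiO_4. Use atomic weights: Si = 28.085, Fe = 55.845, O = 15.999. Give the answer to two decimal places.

54.81 mass %

M(Fe_2SiO_4) = 203.771 g/mol.
Fe contributes 2 × 55.845 = 111.690 g per mole.
111.690/203.771 = 0.5481 → 54.81%.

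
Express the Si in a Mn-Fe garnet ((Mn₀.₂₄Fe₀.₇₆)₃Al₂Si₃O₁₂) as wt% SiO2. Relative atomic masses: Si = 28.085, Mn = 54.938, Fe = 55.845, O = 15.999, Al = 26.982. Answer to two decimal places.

36.26 wt%

Formula mass = 497.089 g/mol.
3 Si → 3.0000 mol SiO2 per formula unit; M(SiO2) = 60.083, so SiO2 mass = 180.249 g.
180.249/497.089 × 100 = 36.26 wt%.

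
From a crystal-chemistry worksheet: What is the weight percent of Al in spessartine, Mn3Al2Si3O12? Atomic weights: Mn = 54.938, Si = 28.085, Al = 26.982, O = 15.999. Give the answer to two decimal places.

Molar mass of Mn3Al2Si3O12: 3*54.938 + 2*26.982 + 3*28.085 + 12*15.999 = 495.021 g/mol.
Mass of Al per formula unit: 2 × 26.982 = 53.964 g.
Weight fraction Al = 53.964 / 495.021 = 0.1090.

10.90 mass %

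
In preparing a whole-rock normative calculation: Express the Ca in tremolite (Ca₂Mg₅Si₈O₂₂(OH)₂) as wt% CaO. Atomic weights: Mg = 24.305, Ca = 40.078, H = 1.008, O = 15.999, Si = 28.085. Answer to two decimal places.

M(Ca₂Mg₅Si₈O₂₂(OH)₂) = 812.353 g/mol; M(CaO) = 56.077 g/mol.
Moles CaO per formula unit = 2 Ca ÷ 1 = 2.0000.
CaO fraction = (2.0000 × 56.077) / 812.353 = 112.154/812.353 = 0.1381.

13.81 wt%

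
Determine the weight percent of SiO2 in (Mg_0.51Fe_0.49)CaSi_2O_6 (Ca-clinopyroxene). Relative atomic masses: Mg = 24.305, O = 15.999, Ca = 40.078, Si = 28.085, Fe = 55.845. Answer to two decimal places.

51.80 wt%

Formula mass = 232.002 g/mol.
2 Si → 2.0000 mol SiO2 per formula unit; M(SiO2) = 60.083, so SiO2 mass = 120.166 g.
120.166/232.002 × 100 = 51.80 wt%.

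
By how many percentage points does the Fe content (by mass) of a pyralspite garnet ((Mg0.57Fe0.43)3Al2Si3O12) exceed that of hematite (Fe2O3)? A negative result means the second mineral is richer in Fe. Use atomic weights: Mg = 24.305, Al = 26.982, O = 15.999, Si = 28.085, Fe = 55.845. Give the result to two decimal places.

-53.71 percentage points

M((Mg0.57Fe0.43)3Al2Si3O12) = 443.809 g/mol, so wt% Fe = 72.040/443.809 × 100 = 16.23%.
M(Fe2O3) = 159.687 g/mol, so wt% Fe = 111.690/159.687 × 100 = 69.94%.
16.23 − 69.94 = -53.71 pp.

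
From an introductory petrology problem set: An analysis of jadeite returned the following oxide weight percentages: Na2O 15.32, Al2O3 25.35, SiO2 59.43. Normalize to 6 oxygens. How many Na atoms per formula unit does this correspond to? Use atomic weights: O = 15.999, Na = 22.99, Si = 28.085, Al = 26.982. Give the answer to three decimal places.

Na2O (M=61.979): mol = 0.24718; Na = 0.49436, O = 0.24718.
Al2O3 (M=101.961): mol = 0.24862; Al = 0.49724, O = 0.74586.
SiO2 (M=60.083): mol = 0.98913; Si = 0.98913, O = 1.97826.
ΣO = 2.97130; factor = 6/ΣO = 2.01932.
Na apfu = 0.49436 × 2.01932 = 0.998.

0.998 Na apfu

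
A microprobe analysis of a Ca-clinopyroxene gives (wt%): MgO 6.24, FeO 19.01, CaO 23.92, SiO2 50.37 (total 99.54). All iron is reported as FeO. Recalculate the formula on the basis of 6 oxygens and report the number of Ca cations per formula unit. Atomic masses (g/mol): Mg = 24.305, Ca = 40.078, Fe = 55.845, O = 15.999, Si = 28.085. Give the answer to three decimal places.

1.015 Ca apfu

MgO: 6.24/40.304 = 0.15482 mol → 0.15482 mol Mg, 0.15482 mol O.
FeO: 19.01/71.844 = 0.26460 mol → 0.26460 mol Fe, 0.26460 mol O.
CaO: 23.92/56.077 = 0.42656 mol → 0.42656 mol Ca, 0.42656 mol O.
SiO2: 50.37/60.083 = 0.83834 mol → 0.83834 mol Si, 1.67668 mol O.
Total oxygen = 2.52266 mol. Normalization factor = 6/2.52266 = 2.37844.
Ca per 6 O = 0.42656 × 2.37844 = 1.015.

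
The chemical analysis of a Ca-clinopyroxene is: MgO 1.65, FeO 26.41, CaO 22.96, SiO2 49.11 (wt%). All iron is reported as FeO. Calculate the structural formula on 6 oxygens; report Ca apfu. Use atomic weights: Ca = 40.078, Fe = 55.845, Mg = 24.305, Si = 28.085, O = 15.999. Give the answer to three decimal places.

1.002 Ca apfu

MgO (M=40.304): mol = 0.04094; Mg = 0.04094, O = 0.04094.
FeO (M=71.844): mol = 0.36760; Fe = 0.36760, O = 0.36760.
CaO (M=56.077): mol = 0.40944; Ca = 0.40944, O = 0.40944.
SiO2 (M=60.083): mol = 0.81737; Si = 0.81737, O = 1.63474.
ΣO = 2.45272; factor = 6/ΣO = 2.44626.
Ca apfu = 0.40944 × 2.44626 = 1.002.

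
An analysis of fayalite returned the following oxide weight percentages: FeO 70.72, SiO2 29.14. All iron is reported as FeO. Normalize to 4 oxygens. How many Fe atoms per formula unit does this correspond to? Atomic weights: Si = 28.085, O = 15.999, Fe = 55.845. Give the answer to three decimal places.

2.015 Fe apfu

70.72 wt% FeO ÷ 71.844 g/mol = 0.98435 mol, giving 0.98435 Fe and 0.98435 O.
29.14 wt% SiO2 ÷ 60.083 g/mol = 0.48500 mol, giving 0.48500 Si and 0.97000 O.
Oxygen sums to 1.95435; scaling by 4/1.95435 = 2.04672 puts the formula on 4 O.
Fe: 0.98435 × 2.04672 = 2.015 atoms per formula unit.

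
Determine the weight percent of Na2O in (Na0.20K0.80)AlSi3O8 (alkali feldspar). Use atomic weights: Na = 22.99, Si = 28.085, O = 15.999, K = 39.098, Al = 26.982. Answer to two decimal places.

Molar mass of (Na0.20K0.80)AlSi3O8 = 0.20*22.99 + 0.80*39.098 + 1*26.982 + 3*28.085 + 8*15.999 = 275.105 g/mol.
Each formula unit contains 0.20 Na, equivalent to 0.20/2 = 0.1000 mol Na2O.
M(Na2O) = 2×22.99 + 1×15.999 = 61.979 g/mol.
Mass of Na2O per formula unit = 0.1000 × 61.979 = 6.198 g.
Na2O wt% = 6.198 / 275.105 × 100 = 2.25%.

2.25 wt%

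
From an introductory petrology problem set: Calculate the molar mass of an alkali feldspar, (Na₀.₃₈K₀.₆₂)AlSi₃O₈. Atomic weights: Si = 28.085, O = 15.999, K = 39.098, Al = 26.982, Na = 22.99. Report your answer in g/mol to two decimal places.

M = 0.38(22.99) + 0.62(39.098) + 1(26.982) + 3(28.085) + 8(15.999)

272.21 g/mol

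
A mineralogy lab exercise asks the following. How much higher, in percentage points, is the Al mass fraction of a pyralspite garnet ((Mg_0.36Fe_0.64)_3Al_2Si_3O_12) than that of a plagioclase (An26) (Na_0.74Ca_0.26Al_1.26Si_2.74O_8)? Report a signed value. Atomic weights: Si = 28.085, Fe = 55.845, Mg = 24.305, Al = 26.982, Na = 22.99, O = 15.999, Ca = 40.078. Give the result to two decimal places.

-1.12 percentage points

First mineral: 53.964 g Al in 463.679 g formula = 11.64 wt% Al.
Second mineral: 33.997 g Al in 266.375 g formula = 12.76 wt% Al.
11.64% − 12.76% gives a difference of -1.12 percentage points.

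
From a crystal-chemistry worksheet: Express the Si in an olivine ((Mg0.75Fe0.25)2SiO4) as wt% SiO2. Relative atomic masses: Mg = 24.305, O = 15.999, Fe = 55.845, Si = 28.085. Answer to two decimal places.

38.40 wt%

Formula mass = 156.461 g/mol.
1 Si → 1.0000 mol SiO2 per formula unit; M(SiO2) = 60.083, so SiO2 mass = 60.083 g.
60.083/156.461 × 100 = 38.40 wt%.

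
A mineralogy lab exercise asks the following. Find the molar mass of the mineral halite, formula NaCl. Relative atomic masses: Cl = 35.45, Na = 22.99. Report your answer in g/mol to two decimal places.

58.44 g/mol

M = 1×22.99 + 1×35.45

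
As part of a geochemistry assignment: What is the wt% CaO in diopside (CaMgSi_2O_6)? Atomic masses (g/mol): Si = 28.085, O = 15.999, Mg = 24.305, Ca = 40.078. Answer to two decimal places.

25.90 wt%

Molar mass of CaMgSi_2O_6 = 1·40.078 + 1·24.305 + 2·28.085 + 6·15.999 = 216.547 g/mol.
Each formula unit contains 1 Ca, equivalent to 1/1 = 1.0000 mol CaO.
M(CaO) = 1×40.078 + 1×15.999 = 56.077 g/mol.
Mass of CaO per formula unit = 1.0000 × 56.077 = 56.077 g.
CaO wt% = 56.077 / 216.547 × 100 = 25.90%.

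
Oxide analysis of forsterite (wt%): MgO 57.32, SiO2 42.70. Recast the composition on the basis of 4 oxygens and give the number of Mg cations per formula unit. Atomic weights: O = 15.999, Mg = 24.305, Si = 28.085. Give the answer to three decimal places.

57.32 wt% MgO ÷ 40.304 g/mol = 1.42219 mol, giving 1.42219 Mg and 1.42219 O.
42.70 wt% SiO2 ÷ 60.083 g/mol = 0.71068 mol, giving 0.71068 Si and 1.42136 O.
Oxygen sums to 2.84355; scaling by 4/2.84355 = 1.40669 puts the formula on 4 O.
Mg: 1.42219 × 1.40669 = 2.001 atoms per formula unit.

2.001 Mg apfu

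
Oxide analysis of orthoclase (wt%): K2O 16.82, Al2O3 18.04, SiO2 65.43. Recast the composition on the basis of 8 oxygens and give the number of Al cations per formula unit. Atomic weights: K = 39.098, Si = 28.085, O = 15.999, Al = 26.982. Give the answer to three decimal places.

0.980 Al apfu

16.82 wt% K2O ÷ 94.195 g/mol = 0.17857 mol, giving 0.35714 K and 0.17857 O.
18.04 wt% Al2O3 ÷ 101.961 g/mol = 0.17693 mol, giving 0.35386 Al and 0.53079 O.
65.43 wt% SiO2 ÷ 60.083 g/mol = 1.08899 mol, giving 1.08899 Si and 2.17798 O.
Oxygen sums to 2.88734; scaling by 8/2.88734 = 2.77072 puts the formula on 8 O.
Al: 0.35386 × 2.77072 = 0.980 atoms per formula unit.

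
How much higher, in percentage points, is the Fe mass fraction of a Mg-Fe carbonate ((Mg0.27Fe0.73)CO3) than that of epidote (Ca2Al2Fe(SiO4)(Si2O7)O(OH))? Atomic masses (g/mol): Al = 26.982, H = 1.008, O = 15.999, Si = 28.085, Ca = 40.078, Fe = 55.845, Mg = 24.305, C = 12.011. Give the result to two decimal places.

First mineral: 40.767 g Fe in 107.337 g formula = 37.98 wt% Fe.
Second mineral: 55.845 g Fe in 483.215 g formula = 11.56 wt% Fe.
37.98% − 11.56% gives a difference of 26.42 percentage points.

26.42 percentage points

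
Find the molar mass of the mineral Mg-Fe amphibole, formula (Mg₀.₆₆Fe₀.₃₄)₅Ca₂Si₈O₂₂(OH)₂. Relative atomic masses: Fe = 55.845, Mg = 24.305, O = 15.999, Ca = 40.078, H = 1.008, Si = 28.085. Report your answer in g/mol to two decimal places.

865.97 g/mol

M = 3.30(24.305) + 1.70(55.845) + 2(40.078) + 8(28.085) + 24(15.999) + 2(1.008)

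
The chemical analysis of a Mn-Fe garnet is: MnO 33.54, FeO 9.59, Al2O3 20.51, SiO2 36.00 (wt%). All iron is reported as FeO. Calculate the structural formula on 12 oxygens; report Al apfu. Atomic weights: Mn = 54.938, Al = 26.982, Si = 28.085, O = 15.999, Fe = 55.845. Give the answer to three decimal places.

2.005 Al apfu

33.54 wt% MnO ÷ 70.937 g/mol = 0.47281 mol, giving 0.47281 Mn and 0.47281 O.
9.59 wt% FeO ÷ 71.844 g/mol = 0.13348 mol, giving 0.13348 Fe and 0.13348 O.
20.51 wt% Al2O3 ÷ 101.961 g/mol = 0.20116 mol, giving 0.40232 Al and 0.60348 O.
36.00 wt% SiO2 ÷ 60.083 g/mol = 0.59917 mol, giving 0.59917 Si and 1.19834 O.
Oxygen sums to 2.40811; scaling by 12/2.40811 = 4.98316 puts the formula on 12 O.
Al: 0.40232 × 4.98316 = 2.005 atoms per formula unit.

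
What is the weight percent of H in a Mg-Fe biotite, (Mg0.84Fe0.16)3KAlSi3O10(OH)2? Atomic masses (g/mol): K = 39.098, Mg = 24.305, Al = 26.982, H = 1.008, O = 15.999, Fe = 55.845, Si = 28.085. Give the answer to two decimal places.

Molar mass of (Mg0.84Fe0.16)3KAlSi3O10(OH)2: 2.52*24.305 + 0.48*55.845 + 1*39.098 + 1*26.982 + 3*28.085 + 12*15.999 + 2*1.008 = 432.393 g/mol.
Mass of H per formula unit: 2 × 1.008 = 2.016 g.
Weight fraction H = 2.016 / 432.393 = 0.0047.

0.47 mass %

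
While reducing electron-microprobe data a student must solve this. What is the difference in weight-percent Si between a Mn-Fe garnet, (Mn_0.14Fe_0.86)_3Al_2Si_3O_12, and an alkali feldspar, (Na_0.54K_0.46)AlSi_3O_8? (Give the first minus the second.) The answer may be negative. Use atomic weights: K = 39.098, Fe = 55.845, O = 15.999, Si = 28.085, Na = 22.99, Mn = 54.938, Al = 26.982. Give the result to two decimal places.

M((Mn_0.14Fe_0.86)_3Al_2Si_3O_12) = 497.361 g/mol, so wt% Si = 84.255/497.361 × 100 = 16.94%.
M((Na_0.54K_0.46)AlSi_3O_8) = 269.629 g/mol, so wt% Si = 84.255/269.629 × 100 = 31.25%.
16.94 − 31.25 = -14.31 pp.

-14.31 percentage points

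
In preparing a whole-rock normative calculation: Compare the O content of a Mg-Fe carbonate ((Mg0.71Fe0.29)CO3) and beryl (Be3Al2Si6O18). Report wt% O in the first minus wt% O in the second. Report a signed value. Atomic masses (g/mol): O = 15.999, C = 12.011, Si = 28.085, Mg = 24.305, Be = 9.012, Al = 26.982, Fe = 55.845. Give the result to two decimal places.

First mineral: 47.997 g O in 93.460 g formula = 51.36 wt% O.
Second mineral: 287.982 g O in 537.492 g formula = 53.58 wt% O.
51.36% − 53.58% gives a difference of -2.22 percentage points.

-2.22 percentage points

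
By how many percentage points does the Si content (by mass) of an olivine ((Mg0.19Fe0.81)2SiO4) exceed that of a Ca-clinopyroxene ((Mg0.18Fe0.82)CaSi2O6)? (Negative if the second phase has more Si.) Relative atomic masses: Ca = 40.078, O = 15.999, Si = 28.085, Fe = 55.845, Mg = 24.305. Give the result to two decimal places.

First mineral: 28.085 g Si in 191.786 g formula = 14.64 wt% Si.
Second mineral: 56.170 g Si in 242.410 g formula = 23.17 wt% Si.
14.64% − 23.17% gives a difference of -8.53 percentage points.

-8.53 percentage points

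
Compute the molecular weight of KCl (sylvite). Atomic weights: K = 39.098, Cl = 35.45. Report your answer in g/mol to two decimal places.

K: 1 × 39.098 = 39.0980
Cl: 1 × 35.45 = 35.4500
Summing the contributions gives the formula mass.

74.55 g/mol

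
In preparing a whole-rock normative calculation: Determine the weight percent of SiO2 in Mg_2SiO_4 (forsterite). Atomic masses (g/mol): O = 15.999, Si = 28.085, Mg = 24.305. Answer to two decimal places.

Formula mass = 140.691 g/mol.
1 Si → 1.0000 mol SiO2 per formula unit; M(SiO2) = 60.083, so SiO2 mass = 60.083 g.
60.083/140.691 × 100 = 42.71 wt%.

42.71 wt%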